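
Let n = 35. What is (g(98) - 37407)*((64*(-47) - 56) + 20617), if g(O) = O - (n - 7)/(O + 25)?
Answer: -26850443785/41 ≈ -6.5489e+8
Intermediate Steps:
g(O) = O - 28/(25 + O) (g(O) = O - (35 - 7)/(O + 25) = O - 28/(25 + O))
(g(98) - 37407)*((64*(-47) - 56) + 20617) = ((-28 + 98**2 + 25*98)/(25 + 98) - 37407)*((64*(-47) - 56) + 20617) = ((-28 + 9604 + 2450)/123 - 37407)*((-3008 - 56) + 20617) = ((1/123)*12026 - 37407)*(-3064 + 20617) = (12026/123 - 37407)*17553 = -4589035/123*17553 = -26850443785/41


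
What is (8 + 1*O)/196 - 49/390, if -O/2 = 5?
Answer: -1298/9555 ≈ -0.13585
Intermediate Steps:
O = -10 (O = -2*5 = -10)
(8 + 1*O)/196 - 49/390 = (8 + 1*(-10))/196 - 49/390 = (8 - 10)*(1/196) - 49*1/390 = -2*1/196 - 49/390 = -1/98 - 49/390 = -1298/9555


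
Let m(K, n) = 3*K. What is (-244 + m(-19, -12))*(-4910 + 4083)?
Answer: 248927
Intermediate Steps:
(-244 + m(-19, -12))*(-4910 + 4083) = (-244 + 3*(-19))*(-4910 + 4083) = (-244 - 57)*(-827) = -301*(-827) = 248927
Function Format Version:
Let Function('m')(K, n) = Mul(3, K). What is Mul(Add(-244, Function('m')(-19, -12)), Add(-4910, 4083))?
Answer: 248927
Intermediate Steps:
Mul(Add(-244, Function('m')(-19, -12)), Add(-4910, 4083)) = Mul(Add(-244, Mul(3, -19)), Add(-4910, 4083)) = Mul(Add(-244, -57), -827) = Mul(-301, -827) = 248927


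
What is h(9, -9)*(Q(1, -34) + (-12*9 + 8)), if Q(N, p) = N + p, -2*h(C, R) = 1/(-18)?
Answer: -133/36 ≈ -3.6944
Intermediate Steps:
h(C, R) = 1/36 (h(C, R) = -½/(-18) = -½*(-1/18) = 1/36)
h(9, -9)*(Q(1, -34) + (-12*9 + 8)) = ((1 - 34) + (-12*9 + 8))/36 = (-33 + (-108 + 8))/36 = (-33 - 100)/36 = (1/36)*(-133) = -133/36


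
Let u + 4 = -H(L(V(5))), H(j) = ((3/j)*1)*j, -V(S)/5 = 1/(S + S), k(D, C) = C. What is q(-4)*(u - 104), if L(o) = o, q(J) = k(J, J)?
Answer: 444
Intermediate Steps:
q(J) = J
V(S) = -5/(2*S) (V(S) = -5/(S + S) = -5*1/(2*S) = -5/(2*S))
H(j) = 3 (H(j) = (3/j)*j = 3)
u = -7 (u = -4 - 1*3 = -4 - 3 = -7)
q(-4)*(u - 104) = -4*(-7 - 104) = -4*(-111) = 444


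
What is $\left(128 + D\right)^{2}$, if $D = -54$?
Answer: $5476$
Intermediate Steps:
$\left(128 + D\right)^{2} = \left(128 - 54\right)^{2} = 74^{2} = 5476$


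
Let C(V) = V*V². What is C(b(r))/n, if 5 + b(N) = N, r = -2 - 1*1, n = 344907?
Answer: -512/344907 ≈ -0.0014845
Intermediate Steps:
r = -3 (r = -2 - 1 = -3)
b(N) = -5 + N
C(V) = V³
C(b(r))/n = (-5 - 3)³/344907 = (-8)³*(1/344907) = -512*1/344907 = -512/344907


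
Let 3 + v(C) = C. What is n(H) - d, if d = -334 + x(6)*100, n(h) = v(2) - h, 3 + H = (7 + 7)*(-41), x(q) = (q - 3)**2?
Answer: 10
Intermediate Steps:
v(C) = -3 + C
x(q) = (-3 + q)**2
H = -577 (H = -3 + (7 + 7)*(-41) = -3 + 14*(-41) = -3 - 574 = -577)
n(h) = -1 - h (n(h) = (-3 + 2) - h = -1 - h)
d = 566 (d = -334 + (-3 + 6)**2*100 = -334 + 3**2*100 = -334 + 9*100 = -334 + 900 = 566)
n(H) - d = (-1 - 1*(-577)) - 1*566 = (-1 + 577) - 566 = 576 - 566 = 10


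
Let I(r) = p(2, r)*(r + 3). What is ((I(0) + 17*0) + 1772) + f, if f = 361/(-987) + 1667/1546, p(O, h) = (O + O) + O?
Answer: 2732451803/1525902 ≈ 1790.7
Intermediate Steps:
p(O, h) = 3*O (p(O, h) = 2*O + O = 3*O)
f = 1087223/1525902 (f = 361*(-1/987) + 1667*(1/1546) = -361/987 + 1667/1546 = 1087223/1525902 ≈ 0.71251)
I(r) = 18 + 6*r (I(r) = (3*2)*(r + 3) = 6*(3 + r) = 18 + 6*r)
((I(0) + 17*0) + 1772) + f = (((18 + 6*0) + 17*0) + 1772) + 1087223/1525902 = (((18 + 0) + 0) + 1772) + 1087223/1525902 = ((18 + 0) + 1772) + 1087223/1525902 = (18 + 1772) + 1087223/1525902 = 1790 + 1087223/1525902 = 2732451803/1525902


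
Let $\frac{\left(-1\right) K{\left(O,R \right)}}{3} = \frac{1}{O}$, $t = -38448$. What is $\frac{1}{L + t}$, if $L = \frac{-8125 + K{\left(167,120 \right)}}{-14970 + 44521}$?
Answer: $- \frac{4935017}{189742890494} \approx -2.6009 \cdot 10^{-5}$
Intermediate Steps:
$K{\left(O,R \right)} = - \frac{3}{O}$
$L = - \frac{1356878}{4935017}$ ($L = \frac{-8125 - \frac{3}{167}}{-14970 + 44521} = \frac{-8125 - \frac{3}{167}}{29551} = \left(-8125 - \frac{3}{167}\right) \frac{1}{29551} = \left(- \frac{1356878}{167}\right) \frac{1}{29551} = - \frac{1356878}{4935017} \approx -0.27495$)
$\frac{1}{L + t} = \frac{1}{- \frac{1356878}{4935017} - 38448} = \frac{1}{- \frac{189742890494}{4935017}} = - \frac{4935017}{189742890494}$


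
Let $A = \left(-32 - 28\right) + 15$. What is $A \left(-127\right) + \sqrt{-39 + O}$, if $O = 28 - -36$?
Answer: $5720$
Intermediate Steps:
$A = -45$ ($A = -60 + 15 = -45$)
$O = 64$ ($O = 28 + 36 = 64$)
$A \left(-127\right) + \sqrt{-39 + O} = \left(-45\right) \left(-127\right) + \sqrt{-39 + 64} = 5715 + \sqrt{25} = 5715 + 5 = 5720$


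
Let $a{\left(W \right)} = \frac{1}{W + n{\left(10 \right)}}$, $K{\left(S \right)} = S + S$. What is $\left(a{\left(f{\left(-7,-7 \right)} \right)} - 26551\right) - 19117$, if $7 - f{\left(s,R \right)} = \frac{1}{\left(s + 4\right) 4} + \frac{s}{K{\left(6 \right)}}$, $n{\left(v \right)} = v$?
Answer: $- \frac{2420401}{53} \approx -45668.0$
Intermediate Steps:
$K{\left(S \right)} = 2 S$
$f{\left(s,R \right)} = 7 - \frac{1}{4 \left(4 + s\right)} - \frac{s}{12}$ ($f{\left(s,R \right)} = 7 - \left(\frac{1}{\left(s + 4\right) 4} + \frac{s}{2 \cdot 6}\right) = 7 - \left(\frac{1}{4 + s} \frac{1}{4} + \frac{s}{12}\right) = 7 - \left(\frac{1}{4 \left(4 + s\right)} + s \frac{1}{12}\right) = 7 - \left(\frac{1}{4 \left(4 + s\right)} + \frac{s}{12}\right) = 7 - \frac{1}{4 \left(4 + s\right)} - \frac{s}{12}$)
$a{\left(W \right)} = \frac{1}{10 + W}$ ($a{\left(W \right)} = \frac{1}{W + 10} = \frac{1}{10 + W}$)
$\left(a{\left(f{\left(-7,-7 \right)} \right)} - 26551\right) - 19117 = \left(\frac{1}{10 + \frac{333 - \left(-7\right)^{2} + 80 \left(-7\right)}{12 \left(4 - 7\right)}} - 26551\right) - 19117 = \left(\frac{1}{10 + \frac{333 - 49 - 560}{12 \left(-3\right)}} - 26551\right) - 19117 = \left(\frac{1}{10 + \frac{1}{12} \left(- \frac{1}{3}\right) \left(333 - 49 - 560\right)} - 26551\right) - 19117 = \left(\frac{1}{10 + \frac{1}{12} \left(- \frac{1}{3}\right) \left(-276\right)} - 26551\right) - 19117 = \left(\frac{1}{10 + \frac{23}{3}} - 26551\right) - 19117 = \left(\frac{1}{\frac{53}{3}} - 26551\right) - 19117 = \left(\frac{3}{53} - 26551\right) - 19117 = - \frac{1407200}{53} - 19117 = - \frac{2420401}{53}$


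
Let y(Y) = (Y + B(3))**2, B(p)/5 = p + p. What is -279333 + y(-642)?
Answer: 95211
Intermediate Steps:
B(p) = 10*p (B(p) = 5*(p + p) = 5*(2*p) = 10*p)
y(Y) = (30 + Y)**2 (y(Y) = (Y + 10*3)**2 = (Y + 30)**2 = (30 + Y)**2)
-279333 + y(-642) = -279333 + (30 - 642)**2 = -279333 + (-612)**2 = -279333 + 374544 = 95211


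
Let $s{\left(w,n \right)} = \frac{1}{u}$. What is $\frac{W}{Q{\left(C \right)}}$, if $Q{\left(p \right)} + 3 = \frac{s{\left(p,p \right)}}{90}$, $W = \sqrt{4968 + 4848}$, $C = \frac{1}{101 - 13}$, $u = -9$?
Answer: $- \frac{1620 \sqrt{2454}}{2431} \approx -33.012$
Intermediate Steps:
$s{\left(w,n \right)} = - \frac{1}{9}$ ($s{\left(w,n \right)} = \frac{1}{-9} = - \frac{1}{9}$)
$C = \frac{1}{88} \approx 0.011364$
$W = 2 \sqrt{2454}$ ($W = \sqrt{9816} = 2 \sqrt{2454} \approx 99.076$)
$Q{\left(p \right)} = - \frac{2431}{810}$ ($Q{\left(p \right)} = -3 - \frac{1}{9 \cdot 90} = -3 - \frac{1}{810} = - \frac{2431}{810}$)
$\frac{W}{Q{\left(C \right)}} = \frac{2 \sqrt{2454}}{- \frac{2431}{810}} = 2 \sqrt{2454} \left(- \frac{810}{2431}\right) = - \frac{1620 \sqrt{2454}}{2431}$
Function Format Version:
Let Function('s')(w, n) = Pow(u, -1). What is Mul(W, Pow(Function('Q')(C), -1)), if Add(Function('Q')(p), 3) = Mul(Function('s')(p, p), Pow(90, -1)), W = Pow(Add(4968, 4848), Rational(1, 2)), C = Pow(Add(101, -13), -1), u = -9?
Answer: Mul(Rational(-1620, 2431), Pow(2454, Rational(1, 2))) ≈ -33.012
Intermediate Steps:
Function('s')(w, n) = Rational(-1, 9) (Function('s')(w, n) = Pow(-9, -1) = Rational(-1, 9))
C = Rational(1, 88) (C = Pow(88, -1) = Rational(1, 88) ≈ 0.011364)
W = Mul(2, Pow(2454, Rational(1, 2))) (W = Pow(9816, Rational(1, 2)) = Mul(2, Pow(2454, Rational(1, 2))) ≈ 99.076)
Function('Q')(p) = Rational(-2431, 810) (Function('Q')(p) = Add(-3, Mul(Rational(-1, 9), Pow(90, -1))) = Add(-3, Mul(Rational(-1, 9), Rational(1, 90))) = Add(-3, Rational(-1, 810)) = Rational(-2431, 810))
Mul(W, Pow(Function('Q')(C), -1)) = Mul(Mul(2, Pow(2454, Rational(1, 2))), Pow(Rational(-2431, 810), -1)) = Mul(Mul(2, Pow(2454, Rational(1, 2))), Rational(-810, 2431)) = Mul(Rational(-1620, 2431), Pow(2454, Rational(1, 2)))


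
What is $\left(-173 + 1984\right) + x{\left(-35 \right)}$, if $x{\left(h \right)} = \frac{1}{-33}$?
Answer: $\frac{59762}{33} \approx 1811.0$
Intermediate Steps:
$x{\left(h \right)} = - \frac{1}{33}$
$\left(-173 + 1984\right) + x{\left(-35 \right)} = \left(-173 + 1984\right) - \frac{1}{33} = 1811 - \frac{1}{33} = \frac{59762}{33}$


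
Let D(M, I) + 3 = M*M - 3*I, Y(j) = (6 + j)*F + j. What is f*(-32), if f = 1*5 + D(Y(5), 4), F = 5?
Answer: -114880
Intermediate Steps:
Y(j) = 30 + 6*j (Y(j) = (6 + j)*5 + j = (30 + 5*j) + j = 30 + 6*j)
D(M, I) = -3 + M² - 3*I (D(M, I) = -3 + (M*M - 3*I) = -3 + (M² - 3*I) = -3 + M² - 3*I)
f = 3590 (f = 1*5 + (-3 + (30 + 6*5)² - 3*4) = 5 + (-3 + (30 + 30)² - 12) = 5 + (-3 + 60² - 12) = 5 + (-3 + 3600 - 12) = 5 + 3585 = 3590)
f*(-32) = 3590*(-32) = -114880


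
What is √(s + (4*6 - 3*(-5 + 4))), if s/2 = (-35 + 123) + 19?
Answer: √241 ≈ 15.524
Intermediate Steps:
s = 214 (s = 2*((-35 + 123) + 19) = 2*(88 + 19) = 2*107 = 214)
√(s + (4*6 - 3*(-5 + 4))) = √(214 + (4*6 - 3*(-5 + 4))) = √(214 + (24 - 3*(-1))) = √(214 + (24 + 3)) = √(214 + 27) = √241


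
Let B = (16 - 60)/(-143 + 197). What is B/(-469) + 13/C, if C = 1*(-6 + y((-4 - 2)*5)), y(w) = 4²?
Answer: 164839/126630 ≈ 1.3017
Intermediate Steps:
y(w) = 16
C = 10 (C = 1*(-6 + 16) = 1*10 = 10)
B = -22/27 (B = -44/54 = -44*1/54 = -22/27 ≈ -0.81481)
B/(-469) + 13/C = -22/27/(-469) + 13/10 = -22/27*(-1/469) + 13*(⅒) = 22/12663 + 13/10 = 164839/126630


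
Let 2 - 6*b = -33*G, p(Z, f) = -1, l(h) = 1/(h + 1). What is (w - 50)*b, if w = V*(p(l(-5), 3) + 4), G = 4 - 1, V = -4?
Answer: -3131/3 ≈ -1043.7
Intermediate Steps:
l(h) = 1/(1 + h)
G = 3
b = 101/6 (b = ⅓ - (-11)*3/2 = ⅓ - ⅙*(-99) = ⅓ + 33/2 = 101/6 ≈ 16.833)
w = -12 (w = -4*(-1 + 4) = -4*3 = -12)
(w - 50)*b = (-12 - 50)*(101/6) = -62*101/6 = -3131/3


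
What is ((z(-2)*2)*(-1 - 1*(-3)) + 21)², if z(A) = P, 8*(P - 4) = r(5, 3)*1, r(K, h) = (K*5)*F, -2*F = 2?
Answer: 2401/4 ≈ 600.25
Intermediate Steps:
F = -1 (F = -½*2 = -1)
r(K, h) = -5*K (r(K, h) = (K*5)*(-1) = (5*K)*(-1) = -5*K)
P = 7/8 (P = 4 + (-5*5*1)/8 = 4 + (-25*1)/8 = 4 + (⅛)*(-25) = 4 - 25/8 = 7/8 ≈ 0.87500)
z(A) = 7/8
((z(-2)*2)*(-1 - 1*(-3)) + 21)² = (((7/8)*2)*(-1 - 1*(-3)) + 21)² = (7*(-1 + 3)/4 + 21)² = ((7/4)*2 + 21)² = (7/2 + 21)² = (49/2)² = 2401/4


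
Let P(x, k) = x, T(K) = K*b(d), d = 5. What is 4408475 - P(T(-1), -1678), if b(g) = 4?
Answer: 4408479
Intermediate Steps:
T(K) = 4*K (T(K) = K*4 = 4*K)
4408475 - P(T(-1), -1678) = 4408475 - 4*(-1) = 4408475 - 1*(-4) = 4408475 + 4 = 4408479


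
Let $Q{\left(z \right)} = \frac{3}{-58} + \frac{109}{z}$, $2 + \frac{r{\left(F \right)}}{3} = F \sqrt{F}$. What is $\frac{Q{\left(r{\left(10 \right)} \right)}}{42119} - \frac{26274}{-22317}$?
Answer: $\frac{7991011911866}{6787521369783} + \frac{545 \sqrt{10}}{62925786} \approx 1.1773$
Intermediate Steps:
$r{\left(F \right)} = -6 + 3 F^{\frac{3}{2}}$ ($r{\left(F \right)} = -6 + 3 F \sqrt{F} = -6 + 3 F^{\frac{3}{2}}$)
$Q{\left(z \right)} = - \frac{3}{58} + \frac{109}{z}$ ($Q{\left(z \right)} = 3 \left(- \frac{1}{58}\right) + \frac{109}{z} = - \frac{3}{58} + \frac{109}{z}$)
$\frac{Q{\left(r{\left(10 \right)} \right)}}{42119} - \frac{26274}{-22317} = \frac{- \frac{3}{58} + \frac{109}{-6 + 3 \cdot 10^{\frac{3}{2}}}}{42119} - \frac{26274}{-22317} = \left(- \frac{3}{58} + \frac{109}{-6 + 3 \cdot 10 \sqrt{10}}\right) \frac{1}{42119} - - \frac{8758}{7439} = \left(- \frac{3}{58} + \frac{109}{-6 + 30 \sqrt{10}}\right) \frac{1}{42119} + \frac{8758}{7439} = \left(- \frac{3}{2442902} + \frac{109}{42119 \left(-6 + 30 \sqrt{10}\right)}\right) + \frac{8758}{7439} = \frac{21394913399}{18172747978} + \frac{109}{42119 \left(-6 + 30 \sqrt{10}\right)}$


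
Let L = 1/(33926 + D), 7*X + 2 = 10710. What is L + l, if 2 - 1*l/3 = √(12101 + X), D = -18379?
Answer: 93283/15547 - 3*√667905/7 ≈ -344.25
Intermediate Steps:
X = 10708/7 (X = -2/7 + (⅐)*10710 = -2/7 + 1530 = 10708/7 ≈ 1529.7)
L = 1/15547 (L = 1/(33926 - 18379) = 1/15547 ≈ 6.4321e-5)
l = 6 - 3*√667905/7 (l = 6 - 3*√(12101 + 10708/7) = 6 - 3*√667905/7 ≈ -344.25)
L + l = 1/15547 + (6 - 3*√667905/7) = 93283/15547 - 3*√667905/7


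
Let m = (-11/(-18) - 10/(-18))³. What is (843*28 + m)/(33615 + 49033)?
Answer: 5098807/17851968 ≈ 0.28562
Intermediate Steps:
m = 343/216 (m = (-11*(-1/18) - 10*(-1/18))³ = (11/18 + 5/9)³ = (7/6)³ = 343/216 ≈ 1.5880)
(843*28 + m)/(33615 + 49033) = (843*28 + 343/216)/(33615 + 49033) = (23604 + 343/216)/82648 = (5098807/216)*(1/82648) = 5098807/17851968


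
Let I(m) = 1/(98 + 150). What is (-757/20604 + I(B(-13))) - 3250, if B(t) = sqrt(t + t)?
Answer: -4151747783/1277448 ≈ -3250.0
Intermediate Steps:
B(t) = sqrt(2)*sqrt(t) (B(t) = sqrt(2*t) = sqrt(2)*sqrt(t))
I(m) = 1/248
(-757/20604 + I(B(-13))) - 3250 = (-757/20604 + 1/248) - 3250 = -41783/1277448 - 3250 = -4151747783/1277448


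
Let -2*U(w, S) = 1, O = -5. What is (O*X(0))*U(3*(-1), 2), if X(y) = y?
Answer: 0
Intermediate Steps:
U(w, S) = -½ (U(w, S) = -½*1 = -½)
(O*X(0))*U(3*(-1), 2) = -5*0*(-½) = 0*(-½) = 0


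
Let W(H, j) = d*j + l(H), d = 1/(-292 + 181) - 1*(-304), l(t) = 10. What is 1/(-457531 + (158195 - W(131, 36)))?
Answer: -37/11480718 ≈ -3.2228e-6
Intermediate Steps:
d = 33743/111 (d = 1/(-111) + 304 = -1/111 + 304 = 33743/111 ≈ 303.99)
W(H, j) = 10 + 33743*j/111 (W(H, j) = 33743*j/111 + 10 = 10 + 33743*j/111)
1/(-457531 + (158195 - W(131, 36))) = 1/(-457531 + (158195 - (10 + (33743/111)*36))) = 1/(-457531 + (158195 - (10 + 404916/37))) = 1/(-457531 + (158195 - 1*405286/37)) = 1/(-457531 + (158195 - 405286/37)) = 1/(-457531 + 5447929/37) = 1/(-11480718/37) = -37/11480718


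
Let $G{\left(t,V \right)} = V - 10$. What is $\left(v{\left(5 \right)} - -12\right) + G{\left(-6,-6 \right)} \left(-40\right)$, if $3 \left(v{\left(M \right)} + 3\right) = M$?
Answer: $\frac{1952}{3} \approx 650.67$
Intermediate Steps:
$v{\left(M \right)} = -3 + \frac{M}{3}$
$G{\left(t,V \right)} = -10 + V$
$\left(v{\left(5 \right)} - -12\right) + G{\left(-6,-6 \right)} \left(-40\right) = \left(\left(-3 + \frac{1}{3} \cdot 5\right) - -12\right) + \left(-10 - 6\right) \left(-40\right) = \left(\left(-3 + \frac{5}{3}\right) + 12\right) - -640 = \left(- \frac{4}{3} + 12\right) + 640 = \frac{32}{3} + 640 = \frac{1952}{3}$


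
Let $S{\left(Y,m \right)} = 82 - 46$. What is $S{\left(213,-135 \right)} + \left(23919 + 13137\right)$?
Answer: $37092$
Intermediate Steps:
$S{\left(Y,m \right)} = 36$ ($S{\left(Y,m \right)} = 82 - 46 = 36$)
$S{\left(213,-135 \right)} + \left(23919 + 13137\right) = 36 + \left(23919 + 13137\right) = 36 + 37056 = 37092$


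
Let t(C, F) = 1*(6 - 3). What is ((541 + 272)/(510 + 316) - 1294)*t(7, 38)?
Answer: -3204093/826 ≈ -3879.0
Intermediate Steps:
t(C, F) = 3 (t(C, F) = 1*3 = 3)
((541 + 272)/(510 + 316) - 1294)*t(7, 38) = ((541 + 272)/(510 + 316) - 1294)*3 = (813/826 - 1294)*3 = -1068031/826*3 = -3204093/826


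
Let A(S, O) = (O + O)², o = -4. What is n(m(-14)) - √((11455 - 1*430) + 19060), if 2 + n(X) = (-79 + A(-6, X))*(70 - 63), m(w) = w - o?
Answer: 2245 - √30085 ≈ 2071.6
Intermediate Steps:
A(S, O) = 4*O² (A(S, O) = (2*O)² = 4*O²)
m(w) = 4 + w (m(w) = w - 1*(-4) = w + 4 = 4 + w)
n(X) = -555 + 28*X² (n(X) = -2 + (-79 + 4*X²)*(70 - 63) = -2 + (-79 + 4*X²)*7 = -2 + (-553 + 28*X²) = -555 + 28*X²)
n(m(-14)) - √((11455 - 1*430) + 19060) = (-555 + 28*(4 - 14)²) - √((11455 - 1*430) + 19060) = (-555 + 28*(-10)²) - √((11455 - 430) + 19060) = (-555 + 28*100) - √(11025 + 19060) = (-555 + 2800) - √30085 = 2245 - √30085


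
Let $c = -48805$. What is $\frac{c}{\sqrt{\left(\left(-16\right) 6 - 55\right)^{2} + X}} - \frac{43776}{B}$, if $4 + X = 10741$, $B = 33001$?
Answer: $- \frac{43776}{33001} - \frac{48805 \sqrt{33538}}{33538} \approx -267.83$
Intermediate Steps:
$X = 10737$ ($X = -4 + 10741 = 10737$)
$\frac{c}{\sqrt{\left(\left(-16\right) 6 - 55\right)^{2} + X}} - \frac{43776}{B} = - \frac{48805}{\sqrt{\left(\left(-16\right) 6 - 55\right)^{2} + 10737}} - \frac{43776}{33001} = - \frac{48805}{\sqrt{\left(-96 - 55\right)^{2} + 10737}} - \frac{43776}{33001} = - \frac{48805}{\sqrt{\left(-151\right)^{2} + 10737}} - \frac{43776}{33001} = - \frac{48805}{\sqrt{22801 + 10737}} - \frac{43776}{33001} = - \frac{48805}{\sqrt{33538}} - \frac{43776}{33001} = - 48805 \frac{\sqrt{33538}}{33538} - \frac{43776}{33001} = - \frac{48805 \sqrt{33538}}{33538} - \frac{43776}{33001} = - \frac{43776}{33001} - \frac{48805 \sqrt{33538}}{33538}$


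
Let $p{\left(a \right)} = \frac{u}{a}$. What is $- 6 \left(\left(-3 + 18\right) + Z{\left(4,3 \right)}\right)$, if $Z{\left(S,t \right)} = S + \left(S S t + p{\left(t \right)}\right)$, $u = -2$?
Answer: $-398$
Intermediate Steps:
$p{\left(a \right)} = - \frac{2}{a}$
$Z{\left(S,t \right)} = S - \frac{2}{t} + t S^{2}$ ($Z{\left(S,t \right)} = S + \left(S S t - \frac{2}{t}\right) = S + \left(S^{2} t - \frac{2}{t}\right) = S + \left(t S^{2} - \frac{2}{t}\right) = S + \left(- \frac{2}{t} + t S^{2}\right) = S - \frac{2}{t} + t S^{2}$)
$- 6 \left(\left(-3 + 18\right) + Z{\left(4,3 \right)}\right) = - 6 \left(\left(-3 + 18\right) + \left(4 - \frac{2}{3} + 3 \cdot 4^{2}\right)\right) = - 6 \left(15 + \left(4 - \frac{2}{3} + 3 \cdot 16\right)\right) = - 6 \left(15 + \left(4 - \frac{2}{3} + 48\right)\right) = - 6 \left(15 + \frac{154}{3}\right) = \left(-6\right) \frac{199}{3} = -398$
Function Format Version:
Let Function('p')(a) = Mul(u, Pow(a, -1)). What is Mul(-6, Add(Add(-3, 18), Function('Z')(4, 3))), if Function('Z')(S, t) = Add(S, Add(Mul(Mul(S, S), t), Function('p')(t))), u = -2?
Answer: -398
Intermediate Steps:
Function('p')(a) = Mul(-2, Pow(a, -1))
Function('Z')(S, t) = Add(S, Mul(-2, Pow(t, -1)), Mul(t, Pow(S, 2))) (Function('Z')(S, t) = Add(S, Add(Mul(Mul(S, S), t), Mul(-2, Pow(t, -1)))) = Add(S, Add(Mul(Pow(S, 2), t), Mul(-2, Pow(t, -1)))) = Add(S, Add(Mul(t, Pow(S, 2)), Mul(-2, Pow(t, -1)))) = Add(S, Add(Mul(-2, Pow(t, -1)), Mul(t, Pow(S, 2)))) = Add(S, Mul(-2, Pow(t, -1)), Mul(t, Pow(S, 2))))
Mul(-6, Add(Add(-3, 18), Function('Z')(4, 3))) = Mul(-6, Add(Add(-3, 18), Add(4, Mul(-2, Pow(3, -1)), Mul(3, Pow(4, 2))))) = Mul(-6, Add(15, Add(4, Mul(-2, Rational(1, 3)), Mul(3, 16)))) = Mul(-6, Add(15, Add(4, Rational(-2, 3), 48))) = Mul(-6, Add(15, Rational(154, 3))) = Mul(-6, Rational(199, 3)) = -398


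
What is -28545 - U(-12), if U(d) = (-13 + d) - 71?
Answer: -28449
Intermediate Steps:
U(d) = -84 + d
-28545 - U(-12) = -28545 - (-84 - 12) = -28545 - 1*(-96) = -28545 + 96 = -28449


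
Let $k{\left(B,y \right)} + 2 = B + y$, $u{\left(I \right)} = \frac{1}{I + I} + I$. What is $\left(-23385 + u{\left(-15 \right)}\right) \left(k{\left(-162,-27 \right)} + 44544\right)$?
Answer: $- \frac{31135850353}{30} \approx -1.0379 \cdot 10^{9}$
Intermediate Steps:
$u{\left(I \right)} = I + \frac{1}{2 I}$ ($u{\left(I \right)} = \frac{1}{2 I} + I = I + \frac{1}{2 I}$)
$k{\left(B,y \right)} = -2 + B + y$ ($k{\left(B,y \right)} = -2 + \left(B + y\right) = -2 + B + y$)
$\left(-23385 + u{\left(-15 \right)}\right) \left(k{\left(-162,-27 \right)} + 44544\right) = \left(-23385 - \left(15 - \frac{1}{2 \left(-15\right)}\right)\right) \left(\left(-2 - 162 - 27\right) + 44544\right) = \left(-23385 + \left(-15 + \frac{1}{2} \left(- \frac{1}{15}\right)\right)\right) \left(-191 + 44544\right) = \left(-23385 - \frac{451}{30}\right) 44353 = \left(- \frac{702001}{30}\right) 44353 = - \frac{31135850353}{30}$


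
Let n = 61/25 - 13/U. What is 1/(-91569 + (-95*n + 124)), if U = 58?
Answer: -290/26580097 ≈ -1.0910e-5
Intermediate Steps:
n = 3213/1450 (n = 61/25 - 13/58 = 3213/1450 ≈ 2.2159)
1/(-91569 + (-95*n + 124)) = 1/(-91569 + (-95*3213/1450 + 124)) = 1/(-91569 + (-61047/290 + 124)) = 1/(-91569 - 25087/290) = 1/(-26580097/290) = -290/26580097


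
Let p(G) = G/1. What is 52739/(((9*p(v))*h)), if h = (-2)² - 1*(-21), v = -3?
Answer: -52739/675 ≈ -78.132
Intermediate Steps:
p(G) = G (p(G) = G*1 = G)
h = 25 (h = 4 + 21 = 25)
52739/(((9*p(v))*h)) = 52739/(((9*(-3))*25)) = 52739/((-27*25)) = 52739/(-675) = 52739*(-1/675) = -52739/675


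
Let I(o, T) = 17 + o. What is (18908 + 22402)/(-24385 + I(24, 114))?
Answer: -1215/716 ≈ -1.6969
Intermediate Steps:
(18908 + 22402)/(-24385 + I(24, 114)) = (18908 + 22402)/(-24385 + (17 + 24)) = 41310/(-24385 + 41) = 41310/(-24344) = 41310*(-1/24344) = -1215/716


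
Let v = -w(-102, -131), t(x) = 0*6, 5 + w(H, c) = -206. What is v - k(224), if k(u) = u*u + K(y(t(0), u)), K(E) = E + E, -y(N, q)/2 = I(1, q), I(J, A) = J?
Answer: -49961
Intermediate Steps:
w(H, c) = -211 (w(H, c) = -5 - 206 = -211)
t(x) = 0
y(N, q) = -2 (y(N, q) = -2*1 = -2)
K(E) = 2*E
k(u) = -4 + u**2 (k(u) = u*u + 2*(-2) = u**2 - 4 = -4 + u**2)
v = 211 (v = -1*(-211) = 211)
v - k(224) = 211 - (-4 + 224**2) = 211 - (-4 + 50176) = 211 - 1*50172 = 211 - 50172 = -49961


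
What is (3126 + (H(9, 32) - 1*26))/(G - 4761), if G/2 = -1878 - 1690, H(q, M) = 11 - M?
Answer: -3079/11897 ≈ -0.25880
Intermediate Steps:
G = -7136 (G = 2*(-1878 - 1690) = 2*(-3568) = -7136)
(3126 + (H(9, 32) - 1*26))/(G - 4761) = (3126 + ((11 - 1*32) - 1*26))/(-7136 - 4761) = (3126 + ((11 - 32) - 26))/(-11897) = (3126 + (-21 - 26))*(-1/11897) = (3126 - 47)*(-1/11897) = 3079*(-1/11897) = -3079/11897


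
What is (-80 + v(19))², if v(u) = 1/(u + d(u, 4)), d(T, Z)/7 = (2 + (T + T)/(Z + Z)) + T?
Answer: 4064827536/635209 ≈ 6399.2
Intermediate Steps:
d(T, Z) = 14 + 7*T + 7*T/Z (d(T, Z) = 7*((2 + (T + T)/(Z + Z)) + T) = 7*((2 + (2*T)/((2*Z))) + T) = 7*((2 + (2*T)*(1/(2*Z))) + T) = 7*((2 + T/Z) + T) = 7*(2 + T + T/Z) = 14 + 7*T + 7*T/Z)
v(u) = 1/(14 + 39*u/4) (v(u) = 1/(u + (14 + 7*u + 7*u/4)) = 1/(u + (14 + 35*u/4)) = 1/(14 + 39*u/4))
(-80 + v(19))² = (-80 + 4/(56 + 39*19))² = (-80 + 4/(56 + 741))² = (-80 + 4/797)² = (-63756/797)² = 4064827536/635209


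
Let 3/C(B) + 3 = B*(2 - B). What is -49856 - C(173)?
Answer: -491679871/9862 ≈ -49856.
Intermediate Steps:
C(B) = 3/(-3 + B*(2 - B))
-49856 - C(173) = -49856 - (-3)/(3 + 173² - 2*173) = -49856 - (-3)/(3 + 29929 - 346) = -49856 - (-3)/29586 = -49856 - 1*(-1/9862) = -49856 + 1/9862 = -491679871/9862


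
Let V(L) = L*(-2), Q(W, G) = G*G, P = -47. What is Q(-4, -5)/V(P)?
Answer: 25/94 ≈ 0.26596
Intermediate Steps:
Q(W, G) = G²
V(L) = -2*L
Q(-4, -5)/V(P) = (-5)²/((-2*(-47))) = 25/94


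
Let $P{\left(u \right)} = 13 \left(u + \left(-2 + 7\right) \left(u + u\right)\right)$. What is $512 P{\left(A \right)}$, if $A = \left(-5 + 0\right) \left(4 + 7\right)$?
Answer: $-4026880$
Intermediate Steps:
$A = -55$ ($A = \left(-5\right) 11 = -55$)
$P{\left(u \right)} = 143 u$ ($P{\left(u \right)} = 13 \left(u + 5 \cdot 2 u\right) = 13 \left(u + 10 u\right) = 13 \cdot 11 u = 143 u$)
$512 P{\left(A \right)} = 512 \cdot 143 \left(-55\right) = 512 \left(-7865\right) = -4026880$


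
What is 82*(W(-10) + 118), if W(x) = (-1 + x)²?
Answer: 19598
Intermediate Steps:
82*(W(-10) + 118) = 82*((-1 - 10)² + 118) = 82*((-11)² + 118) = 82*(121 + 118) = 82*239 = 19598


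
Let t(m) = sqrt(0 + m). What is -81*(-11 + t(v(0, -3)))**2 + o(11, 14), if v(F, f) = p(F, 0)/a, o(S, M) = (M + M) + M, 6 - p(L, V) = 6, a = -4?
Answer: -9759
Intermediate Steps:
p(L, V) = 0 (p(L, V) = 6 - 1*6 = 6 - 6 = 0)
o(S, M) = 3*M (o(S, M) = 2*M + M = 3*M)
v(F, f) = 0 (v(F, f) = 0/(-4) = 0*(-1/4) = 0)
t(m) = sqrt(m)
-81*(-11 + t(v(0, -3)))**2 + o(11, 14) = -81*(-11 + sqrt(0))**2 + 3*14 = -81*(-11 + 0)**2 + 42 = -81*(-11)**2 + 42 = -81*121 + 42 = -9801 + 42 = -9759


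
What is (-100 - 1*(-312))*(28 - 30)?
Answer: -424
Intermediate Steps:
(-100 - 1*(-312))*(28 - 30) = (-100 + 312)*(-2) = 212*(-2) = -424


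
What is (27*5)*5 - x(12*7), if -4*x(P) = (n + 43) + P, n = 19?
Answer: 1423/2 ≈ 711.50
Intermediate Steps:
x(P) = -31/2 - P/4 (x(P) = -((19 + 43) + P)/4 = -(62 + P)/4 = -31/2 - P/4)
(27*5)*5 - x(12*7) = (27*5)*5 - (-31/2 - 3*7) = 135*5 - (-31/2 - 1/4*84) = 675 - (-31/2 - 21) = 675 - 1*(-73/2) = 675 + 73/2 = 1423/2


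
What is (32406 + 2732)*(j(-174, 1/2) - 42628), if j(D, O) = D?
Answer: -1503976676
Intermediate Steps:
(32406 + 2732)*(j(-174, 1/2) - 42628) = (32406 + 2732)*(-174 - 42628) = 35138*(-42802) = -1503976676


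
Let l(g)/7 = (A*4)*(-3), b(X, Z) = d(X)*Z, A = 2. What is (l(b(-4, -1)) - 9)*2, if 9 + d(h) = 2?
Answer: -354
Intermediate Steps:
d(h) = -7 (d(h) = -9 + 2 = -7)
b(X, Z) = -7*Z
l(g) = -168 (l(g) = 7*((2*4)*(-3)) = 7*(8*(-3)) = 7*(-24) = -168)
(l(b(-4, -1)) - 9)*2 = (-168 - 9)*2 = -177*2 = -354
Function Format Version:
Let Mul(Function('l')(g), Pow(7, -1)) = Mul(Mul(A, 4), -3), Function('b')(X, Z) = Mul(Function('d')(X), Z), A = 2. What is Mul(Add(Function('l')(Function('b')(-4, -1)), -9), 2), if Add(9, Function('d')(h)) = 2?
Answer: -354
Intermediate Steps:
Function('d')(h) = -7 (Function('d')(h) = Add(-9, 2) = -7)
Function('b')(X, Z) = Mul(-7, Z)
Function('l')(g) = -168 (Function('l')(g) = Mul(7, Mul(Mul(2, 4), -3)) = Mul(7, Mul(8, -3)) = Mul(7, -24) = -168)
Mul(Add(Function('l')(Function('b')(-4, -1)), -9), 2) = Mul(Add(-168, -9), 2) = Mul(-177, 2) = -354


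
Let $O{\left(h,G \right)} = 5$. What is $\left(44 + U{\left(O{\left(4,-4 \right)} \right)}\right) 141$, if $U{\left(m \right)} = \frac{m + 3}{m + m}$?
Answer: $\frac{31584}{5} \approx 6316.8$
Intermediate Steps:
$U{\left(m \right)} = \frac{3 + m}{2 m}$
$\left(44 + U{\left(O{\left(4,-4 \right)} \right)}\right) 141 = \left(44 + \frac{3 + 5}{2 \cdot 5}\right) 141 = \left(44 + \frac{1}{2} \cdot \frac{1}{5} \cdot 8\right) 141 = \left(44 + \frac{4}{5}\right) 141 = \frac{224}{5} \cdot 141 = \frac{31584}{5}$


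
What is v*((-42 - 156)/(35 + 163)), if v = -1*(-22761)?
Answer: -22761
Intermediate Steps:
v = 22761
v*((-42 - 156)/(35 + 163)) = 22761*((-42 - 156)/(35 + 163)) = 22761*(-198/198) = 22761*(-198*1/198) = 22761*(-1) = -22761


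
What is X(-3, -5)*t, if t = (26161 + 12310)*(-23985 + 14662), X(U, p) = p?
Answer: 1793325665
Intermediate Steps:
t = -358665133 (t = 38471*(-9323) = -358665133)
X(-3, -5)*t = -5*(-358665133) = 1793325665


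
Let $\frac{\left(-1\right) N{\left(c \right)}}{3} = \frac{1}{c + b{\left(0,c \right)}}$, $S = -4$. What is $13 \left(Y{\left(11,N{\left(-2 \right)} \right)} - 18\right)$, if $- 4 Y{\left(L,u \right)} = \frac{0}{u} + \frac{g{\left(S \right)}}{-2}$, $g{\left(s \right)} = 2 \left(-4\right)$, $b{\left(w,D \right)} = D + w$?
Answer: $-247$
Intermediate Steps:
$N{\left(c \right)} = - \frac{3}{2 c}$ ($N{\left(c \right)} = - \frac{3}{c + \left(c + 0\right)} = - \frac{3}{c + c} = - \frac{3}{2 c}$)
$g{\left(s \right)} = -8$
$Y{\left(L,u \right)} = -1$ ($Y{\left(L,u \right)} = - \frac{\frac{0}{u} - \frac{8}{-2}}{4} = - \frac{0 - -4}{4} = - \frac{0 + 4}{4} = \left(- \frac{1}{4}\right) 4 = -1$)
$13 \left(Y{\left(11,N{\left(-2 \right)} \right)} - 18\right) = 13 \left(-1 - 18\right) = 13 \left(-19\right) = -247$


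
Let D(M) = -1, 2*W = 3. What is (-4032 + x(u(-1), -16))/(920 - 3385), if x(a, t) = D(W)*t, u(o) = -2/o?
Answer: 4016/2465 ≈ 1.6292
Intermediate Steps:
W = 3/2 (W = (1/2)*3 = 3/2 ≈ 1.5000)
x(a, t) = -t
(-4032 + x(u(-1), -16))/(920 - 3385) = (-4032 - 1*(-16))/(920 - 3385) = (-4032 + 16)/(-2465) = -4016*(-1/2465) = 4016/2465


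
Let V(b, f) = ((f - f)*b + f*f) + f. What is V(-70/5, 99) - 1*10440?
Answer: -540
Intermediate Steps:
V(b, f) = f + f² (V(b, f) = (0*b + f²) + f = (0 + f²) + f = f² + f = f + f²)
V(-70/5, 99) - 1*10440 = 99*(1 + 99) - 1*10440 = 99*100 - 10440 = 9900 - 10440 = -540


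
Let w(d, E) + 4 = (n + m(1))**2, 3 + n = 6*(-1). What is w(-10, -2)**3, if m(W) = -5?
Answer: 7077888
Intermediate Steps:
n = -9 (n = -3 + 6*(-1) = -3 - 6 = -9)
w(d, E) = 192 (w(d, E) = -4 + (-9 - 5)**2 = -4 + (-14)**2 = -4 + 196 = 192)
w(-10, -2)**3 = 192**3 = 7077888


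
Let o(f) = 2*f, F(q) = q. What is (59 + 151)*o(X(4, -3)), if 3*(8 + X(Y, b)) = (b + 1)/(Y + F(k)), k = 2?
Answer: -10220/3 ≈ -3406.7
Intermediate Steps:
X(Y, b) = -8 + (1 + b)/(3*(2 + Y)) (X(Y, b) = -8 + ((b + 1)/(Y + 2))/3 = -8 + ((1 + b)/(2 + Y))/3 = -8 + (1 + b)/(3*(2 + Y)))
(59 + 151)*o(X(4, -3)) = (59 + 151)*(2*((-47 - 3 - 24*4)/(3*(2 + 4)))) = 210*(2*((1/3)*(-47 - 3 - 96)/6)) = 210*(2*((1/3)*(1/6)*(-146))) = 210*(2*(-73/9)) = 210*(-146/9) = -10220/3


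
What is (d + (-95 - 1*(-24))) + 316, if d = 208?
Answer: 453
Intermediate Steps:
(d + (-95 - 1*(-24))) + 316 = (208 + (-95 - 1*(-24))) + 316 = (208 + (-95 + 24)) + 316 = (208 - 71) + 316 = 137 + 316 = 453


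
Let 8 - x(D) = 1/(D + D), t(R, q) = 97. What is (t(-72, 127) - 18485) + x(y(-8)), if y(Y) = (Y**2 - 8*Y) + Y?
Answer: -4411201/240 ≈ -18380.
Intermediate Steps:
y(Y) = Y**2 - 7*Y
x(D) = 8 - 1/(2*D) (x(D) = 8 - 1/(D + D) = 8 - 1/(2*D))
(t(-72, 127) - 18485) + x(y(-8)) = (97 - 18485) + (8 - (-1/(8*(-7 - 8)))/2) = -18388 + (8 - 1/(2*((-8*(-15))))) = -18388 + (8 - 1/2/120) = -18388 + (8 - 1/2*1/120) = -18388 + (8 - 1/240) = -18388 + 1919/240 = -4411201/240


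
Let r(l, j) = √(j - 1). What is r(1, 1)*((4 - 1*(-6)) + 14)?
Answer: 0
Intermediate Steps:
r(l, j) = √(-1 + j)
r(1, 1)*((4 - 1*(-6)) + 14) = √(-1 + 1)*((4 - 1*(-6)) + 14) = √0*((4 + 6) + 14) = 0*(10 + 14) = 0*24 = 0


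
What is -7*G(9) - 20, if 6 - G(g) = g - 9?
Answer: -62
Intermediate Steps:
G(g) = 15 - g (G(g) = 6 - (g - 9) = 6 - (-9 + g) = 6 + (9 - g) = 15 - g)
-7*G(9) - 20 = -7*(15 - 1*9) - 20 = -7*(15 - 9) - 20 = -7*6 - 20 = -42 - 20 = -62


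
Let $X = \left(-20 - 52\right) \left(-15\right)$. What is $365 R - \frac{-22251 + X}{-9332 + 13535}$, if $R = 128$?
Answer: $\frac{65461777}{1401} \approx 46725.0$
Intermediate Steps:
$X = 1080$ ($X = \left(-72\right) \left(-15\right) = 1080$)
$365 R - \frac{-22251 + X}{-9332 + 13535} = 365 \cdot 128 - \frac{-22251 + 1080}{-9332 + 13535} = 46720 - - \frac{21171}{4203} = 46720 - \left(-21171\right) \frac{1}{4203} = 46720 - - \frac{7057}{1401} = 46720 + \frac{7057}{1401} = \frac{65461777}{1401}$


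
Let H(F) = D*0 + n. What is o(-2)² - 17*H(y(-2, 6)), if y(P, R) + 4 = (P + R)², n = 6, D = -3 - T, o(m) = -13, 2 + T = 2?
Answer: 67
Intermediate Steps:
T = 0 (T = -2 + 2 = 0)
D = -3 (D = -3 - 1*0 = -3 + 0 = -3)
y(P, R) = -4 + (P + R)²
H(F) = 6 (H(F) = -3*0 + 6 = 0 + 6 = 6)
o(-2)² - 17*H(y(-2, 6)) = (-13)² - 17*6 = 169 - 1*102 = 169 - 102 = 67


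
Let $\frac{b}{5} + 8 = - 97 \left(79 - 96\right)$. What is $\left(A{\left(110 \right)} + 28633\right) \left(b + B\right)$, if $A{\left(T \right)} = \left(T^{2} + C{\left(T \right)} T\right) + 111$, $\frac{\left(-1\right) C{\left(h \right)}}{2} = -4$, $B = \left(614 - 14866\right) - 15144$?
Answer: $-884173284$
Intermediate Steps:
$B = -29396$ ($B = -14252 - 15144 = -29396$)
$C{\left(h \right)} = 8$ ($C{\left(h \right)} = \left(-2\right) \left(-4\right) = 8$)
$A{\left(T \right)} = 111 + T^{2} + 8 T$ ($A{\left(T \right)} = \left(T^{2} + 8 T\right) + 111 = 111 + T^{2} + 8 T$)
$b = 8205$ ($b = -40 + 5 \left(- 97 \left(79 - 96\right)\right) = -40 + 5 \left(\left(-97\right) \left(-17\right)\right) = -40 + 5 \cdot 1649 = -40 + 8245 = 8205$)
$\left(A{\left(110 \right)} + 28633\right) \left(b + B\right) = \left(\left(111 + 110^{2} + 8 \cdot 110\right) + 28633\right) \left(8205 - 29396\right) = \left(\left(111 + 12100 + 880\right) + 28633\right) \left(-21191\right) = \left(13091 + 28633\right) \left(-21191\right) = 41724 \left(-21191\right) = -884173284$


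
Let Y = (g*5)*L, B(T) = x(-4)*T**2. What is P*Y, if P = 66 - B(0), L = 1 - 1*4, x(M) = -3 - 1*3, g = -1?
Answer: 990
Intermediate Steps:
x(M) = -6 (x(M) = -3 - 3 = -6)
B(T) = -6*T**2
L = -3 (L = 1 - 4 = -3)
Y = 15 (Y = -1*5*(-3) = -5*(-3) = 15)
P = 66 (P = 66 - (-6)*0**2 = 66 - (-6)*0 = 66 - 1*0 = 66 + 0 = 66)
P*Y = 66*15 = 990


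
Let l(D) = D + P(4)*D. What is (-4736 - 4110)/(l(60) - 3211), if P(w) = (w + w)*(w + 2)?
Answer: 8846/271 ≈ 32.642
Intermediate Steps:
P(w) = 2*w*(2 + w) (P(w) = (2*w)*(2 + w) = 2*w*(2 + w))
l(D) = 49*D (l(D) = D + (2*4*(2 + 4))*D = D + (2*4*6)*D = D + 48*D = 49*D)
(-4736 - 4110)/(l(60) - 3211) = (-4736 - 4110)/(49*60 - 3211) = -8846/(2940 - 3211) = -8846/(-271) = -8846*(-1/271) = 8846/271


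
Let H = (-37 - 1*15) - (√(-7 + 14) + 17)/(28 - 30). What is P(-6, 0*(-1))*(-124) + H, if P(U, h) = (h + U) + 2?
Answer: 905/2 + √7/2 ≈ 453.82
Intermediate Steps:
P(U, h) = 2 + U + h (P(U, h) = (U + h) + 2 = 2 + U + h)
H = -87/2 + √7/2 (H = (-37 - 15) - (√7 + 17)/(-2) = -52 - (17 + √7)*(-1)/2 = -52 - (-17/2 - √7/2) = -52 + (17/2 + √7/2) = -87/2 + √7/2 ≈ -42.177)
P(-6, 0*(-1))*(-124) + H = (2 - 6 + 0*(-1))*(-124) + (-87/2 + √7/2) = (2 - 6 + 0)*(-124) + (-87/2 + √7/2) = -4*(-124) + (-87/2 + √7/2) = 496 + (-87/2 + √7/2) = 905/2 + √7/2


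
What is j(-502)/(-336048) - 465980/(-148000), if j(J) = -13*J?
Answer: 243165311/77711100 ≈ 3.1291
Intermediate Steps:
j(-502)/(-336048) - 465980/(-148000) = -13*(-502)/(-336048) - 465980/(-148000) = 6526*(-1/336048) - 465980*(-1/148000) = -3263/168024 + 23299/7400 = 243165311/77711100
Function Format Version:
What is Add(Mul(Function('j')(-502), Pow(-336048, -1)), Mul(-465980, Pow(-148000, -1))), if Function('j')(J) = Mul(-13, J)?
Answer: Rational(243165311, 77711100) ≈ 3.1291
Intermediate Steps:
Add(Mul(Function('j')(-502), Pow(-336048, -1)), Mul(-465980, Pow(-148000, -1))) = Add(Mul(Mul(-13, -502), Pow(-336048, -1)), Mul(-465980, Pow(-148000, -1))) = Add(Mul(6526, Rational(-1, 336048)), Mul(-465980, Rational(-1, 148000))) = Add(Rational(-3263, 168024), Rational(23299, 7400)) = Rational(243165311, 77711100)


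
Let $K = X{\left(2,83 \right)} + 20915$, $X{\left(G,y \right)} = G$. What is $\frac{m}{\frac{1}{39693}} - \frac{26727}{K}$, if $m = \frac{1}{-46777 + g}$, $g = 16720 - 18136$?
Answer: $- \frac{2118312792}{1008052981} \approx -2.1014$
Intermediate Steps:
$g = -1416$ ($g = 16720 - 18136 = -1416$)
$K = 20917$ ($K = 2 + 20915 = 20917$)
$m = - \frac{1}{48193}$ ($m = \frac{1}{-46777 - 1416} = \frac{1}{-48193} = - \frac{1}{48193} \approx -2.075 \cdot 10^{-5}$)
$\frac{m}{\frac{1}{39693}} - \frac{26727}{K} = - \frac{1}{48193 \cdot \frac{1}{39693}} - \frac{26727}{20917} = - \frac{\frac{1}{\frac{1}{39693}}}{48193} - \frac{26727}{20917} = \left(- \frac{1}{48193}\right) 39693 - \frac{26727}{20917} = - \frac{39693}{48193} - \frac{26727}{20917} = - \frac{2118312792}{1008052981}$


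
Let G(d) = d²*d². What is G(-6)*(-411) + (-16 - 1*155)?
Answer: -532827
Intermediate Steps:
G(d) = d⁴
G(-6)*(-411) + (-16 - 1*155) = (-6)⁴*(-411) + (-16 - 1*155) = 1296*(-411) + (-16 - 155) = -532656 - 171 = -532827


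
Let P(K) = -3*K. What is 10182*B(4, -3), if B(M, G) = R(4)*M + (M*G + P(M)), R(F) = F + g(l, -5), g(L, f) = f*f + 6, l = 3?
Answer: 1181112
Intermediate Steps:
g(L, f) = 6 + f**2 (g(L, f) = f**2 + 6 = 6 + f**2)
R(F) = 31 + F (R(F) = F + (6 + (-5)**2) = F + (6 + 25) = F + 31 = 31 + F)
B(M, G) = 32*M + G*M (B(M, G) = (31 + 4)*M + (M*G - 3*M) = 35*M + (G*M - 3*M) = 35*M + (-3*M + G*M) = 32*M + G*M)
10182*B(4, -3) = 10182*(4*(32 - 3)) = 10182*(4*29) = 10182*116 = 1181112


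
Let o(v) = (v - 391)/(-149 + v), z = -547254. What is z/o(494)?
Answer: -188802630/103 ≈ -1.8330e+6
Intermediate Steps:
o(v) = (-391 + v)/(-149 + v)
z/o(494) = -547254*(-149 + 494)/(-391 + 494) = -547254/(103/345) = -547254/((1/345)*103) = -547254/103/345 = -547254*345/103 = -188802630/103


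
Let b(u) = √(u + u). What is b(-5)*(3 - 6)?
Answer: -3*I*√10 ≈ -9.4868*I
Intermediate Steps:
b(u) = √2*√u (b(u) = √(2*u) = √2*√u)
b(-5)*(3 - 6) = (√2*√(-5))*(3 - 6) = (√2*(I*√5))*(-3) = (I*√10)*(-3) = -3*I*√10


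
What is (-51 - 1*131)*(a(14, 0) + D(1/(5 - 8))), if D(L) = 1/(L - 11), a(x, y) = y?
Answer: 273/17 ≈ 16.059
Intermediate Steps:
D(L) = 1/(-11 + L)
(-51 - 1*131)*(a(14, 0) + D(1/(5 - 8))) = (-51 - 1*131)*(0 + 1/(-11 + 1/(5 - 8))) = (-51 - 131)*(0 + 1/(-11 + 1/(-3))) = -182*(0 + 1/(-11 - ⅓)) = -182*(0 + 1/(-34/3)) = -182*(0 - 3/34) = -182*(-3/34) = 273/17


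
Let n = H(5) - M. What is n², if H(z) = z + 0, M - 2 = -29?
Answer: 1024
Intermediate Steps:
M = -27 (M = 2 - 29 = -27)
H(z) = z
n = 32 (n = 5 - 1*(-27) = 5 + 27 = 32)
n² = 32² = 1024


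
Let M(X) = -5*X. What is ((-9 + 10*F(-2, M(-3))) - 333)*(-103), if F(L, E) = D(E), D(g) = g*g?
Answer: -196524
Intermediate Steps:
D(g) = g²
F(L, E) = E²
((-9 + 10*F(-2, M(-3))) - 333)*(-103) = ((-9 + 10*(-5*(-3))²) - 333)*(-103) = ((-9 + 10*15²) - 333)*(-103) = ((-9 + 10*225) - 333)*(-103) = ((-9 + 2250) - 333)*(-103) = (2241 - 333)*(-103) = 1908*(-103) = -196524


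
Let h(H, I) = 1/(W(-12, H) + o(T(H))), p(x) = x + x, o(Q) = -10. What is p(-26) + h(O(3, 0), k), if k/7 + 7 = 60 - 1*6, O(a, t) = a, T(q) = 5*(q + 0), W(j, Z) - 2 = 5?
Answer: -157/3 ≈ -52.333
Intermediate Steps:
W(j, Z) = 7 (W(j, Z) = 2 + 5 = 7)
T(q) = 5*q
p(x) = 2*x
k = 329 (k = -49 + 7*(60 - 1*6) = -49 + 7*(60 - 6) = -49 + 7*54 = -49 + 378 = 329)
h(H, I) = -⅓ (h(H, I) = 1/(7 - 10) = 1/(-3) = -⅓)
p(-26) + h(O(3, 0), k) = 2*(-26) - ⅓ = -52 - ⅓ = -157/3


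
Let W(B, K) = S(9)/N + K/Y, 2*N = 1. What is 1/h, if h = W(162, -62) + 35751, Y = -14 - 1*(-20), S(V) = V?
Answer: 3/107276 ≈ 2.7965e-5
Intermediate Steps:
Y = 6 (Y = -14 + 20 = 6)
N = ½ (N = (½)*1 = ½ ≈ 0.50000)
W(B, K) = 18 + K/6 (W(B, K) = 9/(½) + K/6 = 9*2 + K*(⅙) = 18 + K/6)
h = 107276/3 (h = (18 + (⅙)*(-62)) + 35751 = (18 - 31/3) + 35751 = 23/3 + 35751 = 107276/3 ≈ 35759.)
1/h = 1/(107276/3) = 3/107276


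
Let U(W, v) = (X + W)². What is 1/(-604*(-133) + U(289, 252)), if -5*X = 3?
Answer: 25/4087664 ≈ 6.1160e-6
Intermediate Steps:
X = -⅗ (X = -⅕*3 = -⅗ ≈ -0.60000)
U(W, v) = (-⅗ + W)²
1/(-604*(-133) + U(289, 252)) = 1/(-604*(-133) + (-3 + 5*289)²/25) = 1/(80332 + (-3 + 1445)²/25) = 1/(80332 + (1/25)*1442²) = 1/(80332 + (1/25)*2079364) = 1/(80332 + 2079364/25) = 1/(4087664/25) = 25/4087664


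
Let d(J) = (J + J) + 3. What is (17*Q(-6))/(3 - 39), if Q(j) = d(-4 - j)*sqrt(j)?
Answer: -119*I*sqrt(6)/36 ≈ -8.0969*I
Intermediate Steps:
d(J) = 3 + 2*J (d(J) = 2*J + 3 = 3 + 2*J)
Q(j) = sqrt(j)*(-5 - 2*j) (Q(j) = (3 + 2*(-4 - j))*sqrt(j) = (3 + (-8 - 2*j))*sqrt(j) = (-5 - 2*j)*sqrt(j) = sqrt(j)*(-5 - 2*j))
(17*Q(-6))/(3 - 39) = (17*(sqrt(-6)*(-5 - 2*(-6))))/(3 - 39) = (17*((I*sqrt(6))*(-5 + 12)))/(-36) = (17*((I*sqrt(6))*7))*(-1/36) = (17*(7*I*sqrt(6)))*(-1/36) = (119*I*sqrt(6))*(-1/36) = -119*I*sqrt(6)/36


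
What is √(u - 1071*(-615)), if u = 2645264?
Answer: √3303929 ≈ 1817.7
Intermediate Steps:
√(u - 1071*(-615)) = √(2645264 - 1071*(-615)) = √(2645264 + 658665) = √3303929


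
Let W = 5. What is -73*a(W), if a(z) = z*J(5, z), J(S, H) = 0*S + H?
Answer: -1825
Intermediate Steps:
J(S, H) = H (J(S, H) = 0 + H = H)
a(z) = z² (a(z) = z*z = z²)
-73*a(W) = -73*5² = -73*25 = -1825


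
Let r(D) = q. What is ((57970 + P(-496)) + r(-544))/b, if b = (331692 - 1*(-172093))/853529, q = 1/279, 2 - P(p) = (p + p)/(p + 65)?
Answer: 5949778835930539/60579642465 ≈ 98214.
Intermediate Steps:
P(p) = 2 - 2*p/(65 + p) (P(p) = 2 - (p + p)/(p + 65) = 2 - 2*p/(65 + p))
q = 1/279 ≈ 0.0035842
b = 503785/853529 (b = (331692 + 172093)*(1/853529) = 503785*(1/853529) = 503785/853529 ≈ 0.59024)
r(D) = 1/279
((57970 + P(-496)) + r(-544))/b = ((57970 + 130/(65 - 496)) + 1/279)/(503785/853529) = ((57970 + 130/(-431)) + 1/279)*(853529/503785) = ((57970 + 130*(-1/431)) + 1/279)*(853529/503785) = ((57970 - 130/431) + 1/279)*(853529/503785) = (24984940/431 + 1/279)*(853529/503785) = (6970798691/120249)*(853529/503785) = 5949778835930539/60579642465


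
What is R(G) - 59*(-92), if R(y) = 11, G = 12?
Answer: 5439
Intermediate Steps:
R(G) - 59*(-92) = 11 - 59*(-92) = 11 + 5428 = 5439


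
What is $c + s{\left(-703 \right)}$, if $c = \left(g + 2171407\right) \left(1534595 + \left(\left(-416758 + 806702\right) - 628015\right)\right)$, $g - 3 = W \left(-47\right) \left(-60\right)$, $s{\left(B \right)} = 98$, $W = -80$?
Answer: $2522789364538$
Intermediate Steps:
$g = -225597$ ($g = 3 + \left(-80\right) \left(-47\right) \left(-60\right) = 3 + 3760 \left(-60\right) = 3 - 225600 = -225597$)
$c = 2522789364440$ ($c = \left(-225597 + 2171407\right) \left(1534595 + \left(\left(-416758 + 806702\right) - 628015\right)\right) = 1945810 \left(1534595 + \left(389944 - 628015\right)\right) = 1945810 \left(1534595 - 238071\right) = 1945810 \cdot 1296524 = 2522789364440$)
$c + s{\left(-703 \right)} = 2522789364440 + 98 = 2522789364538$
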